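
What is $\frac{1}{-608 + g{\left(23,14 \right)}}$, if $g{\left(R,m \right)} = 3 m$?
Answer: $- \frac{1}{566} \approx -0.0017668$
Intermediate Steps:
$\frac{1}{-608 + g{\left(23,14 \right)}} = \frac{1}{-608 + 3 \cdot 14} = \frac{1}{-608 + 42} = \frac{1}{-566} = - \frac{1}{566}$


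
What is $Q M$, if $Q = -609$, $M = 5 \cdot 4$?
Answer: $-12180$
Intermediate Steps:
$M = 20$
$Q M = \left(-609\right) 20 = -12180$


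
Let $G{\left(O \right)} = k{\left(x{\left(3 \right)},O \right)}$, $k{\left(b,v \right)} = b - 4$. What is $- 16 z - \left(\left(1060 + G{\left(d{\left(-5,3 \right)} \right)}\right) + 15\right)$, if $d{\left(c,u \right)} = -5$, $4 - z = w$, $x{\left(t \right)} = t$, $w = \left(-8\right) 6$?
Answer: $-1906$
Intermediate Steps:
$w = -48$
$z = 52$ ($z = 4 - -48 = 4 + 48 = 52$)
$k{\left(b,v \right)} = -4 + b$
$G{\left(O \right)} = -1$ ($G{\left(O \right)} = -4 + 3 = -1$)
$- 16 z - \left(\left(1060 + G{\left(d{\left(-5,3 \right)} \right)}\right) + 15\right) = \left(-16\right) 52 - \left(\left(1060 - 1\right) + 15\right) = -832 - \left(1059 + 15\right) = -832 - 1074 = -1906$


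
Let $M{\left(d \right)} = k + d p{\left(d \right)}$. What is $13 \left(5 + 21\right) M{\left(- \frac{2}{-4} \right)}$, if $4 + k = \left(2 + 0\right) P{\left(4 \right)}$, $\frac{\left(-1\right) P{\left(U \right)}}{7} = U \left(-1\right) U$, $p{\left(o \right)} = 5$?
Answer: $75205$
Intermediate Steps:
$P{\left(U \right)} = 7 U^{2}$ ($P{\left(U \right)} = - 7 U \left(-1\right) U = - 7 - U U = - 7 \left(- U^{2}\right) = 7 U^{2}$)
$k = 220$ ($k = -4 + \left(2 + 0\right) 7 \cdot 4^{2} = -4 + 2 \cdot 7 \cdot 16 = -4 + 2 \cdot 112 = -4 + 224 = 220$)
$M{\left(d \right)} = 220 + 5 d$ ($M{\left(d \right)} = 220 + d 5 = 220 + 5 d$)
$13 \left(5 + 21\right) M{\left(- \frac{2}{-4} \right)} = 13 \left(5 + 21\right) \left(220 + 5 \left(- \frac{2}{-4}\right)\right) = 13 \cdot 26 \left(220 + 5 \left(\left(-2\right) \left(- \frac{1}{4}\right)\right)\right) = 338 \left(220 + 5 \cdot \frac{1}{2}\right) = 338 \left(220 + \frac{5}{2}\right) = 338 \cdot \frac{445}{2} = 75205$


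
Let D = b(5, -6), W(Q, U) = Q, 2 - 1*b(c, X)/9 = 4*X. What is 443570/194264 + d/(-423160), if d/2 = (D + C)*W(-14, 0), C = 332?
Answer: 11923736067/5137797140 ≈ 2.3208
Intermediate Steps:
b(c, X) = 18 - 36*X
D = 234 (D = 18 - 36*(-6) = 18 + 216 = 234)
d = -15848 (d = 2*((234 + 332)*(-14)) = 2*(566*(-14)) = 2*(-7924) = -15848)
443570/194264 + d/(-423160) = 443570/194264 - 15848/(-423160) = 443570*(1/194264) - 15848*(-1/423160) = 221785/97132 + 1981/52895 = 11923736067/5137797140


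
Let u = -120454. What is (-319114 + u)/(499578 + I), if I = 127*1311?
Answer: -5296/8025 ≈ -0.65994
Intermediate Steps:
I = 166497
(-319114 + u)/(499578 + I) = (-319114 - 120454)/(499578 + 166497) = -439568/666075 = -439568*1/666075 = -5296/8025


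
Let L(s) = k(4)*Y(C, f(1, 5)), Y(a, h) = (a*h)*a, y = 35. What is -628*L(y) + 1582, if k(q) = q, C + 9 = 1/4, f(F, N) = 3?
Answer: -575393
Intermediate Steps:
C = -35/4 (C = -9 + 1/4 = -9 + 1*(¼) = -9 + ¼ = -35/4 ≈ -8.7500)
Y(a, h) = h*a²
L(s) = 3675/4 (L(s) = 4*(3*(-35/4)²) = 4*(3*(1225/16)) = 4*(3675/16) = 3675/4)
-628*L(y) + 1582 = -628*3675/4 + 1582 = -576975 + 1582 = -575393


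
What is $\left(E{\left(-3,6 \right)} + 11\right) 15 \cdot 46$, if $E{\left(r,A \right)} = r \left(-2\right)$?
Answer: $11730$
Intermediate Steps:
$E{\left(r,A \right)} = - 2 r$
$\left(E{\left(-3,6 \right)} + 11\right) 15 \cdot 46 = \left(\left(-2\right) \left(-3\right) + 11\right) 15 \cdot 46 = \left(6 + 11\right) 15 \cdot 46 = 17 \cdot 15 \cdot 46 = 255 \cdot 46 = 11730$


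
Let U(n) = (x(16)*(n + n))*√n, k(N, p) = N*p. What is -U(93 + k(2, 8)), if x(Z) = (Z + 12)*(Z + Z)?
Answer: -195328*√109 ≈ -2.0393e+6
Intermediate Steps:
x(Z) = 2*Z*(12 + Z) (x(Z) = (12 + Z)*(2*Z) = 2*Z*(12 + Z))
U(n) = 1792*n^(3/2) (U(n) = ((2*16*(12 + 16))*(n + n))*√n = ((2*16*28)*(2*n))*√n = (896*(2*n))*√n = (1792*n)*√n = 1792*n^(3/2))
-U(93 + k(2, 8)) = -1792*(93 + 2*8)^(3/2) = -1792*(93 + 16)^(3/2) = -1792*109^(3/2) = -1792*109*√109 = -195328*√109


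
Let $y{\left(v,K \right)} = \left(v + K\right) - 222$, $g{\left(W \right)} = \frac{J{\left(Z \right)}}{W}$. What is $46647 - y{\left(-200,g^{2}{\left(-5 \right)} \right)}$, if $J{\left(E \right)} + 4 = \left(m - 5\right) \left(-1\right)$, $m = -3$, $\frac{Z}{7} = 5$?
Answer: $\frac{1176709}{25} \approx 47068.0$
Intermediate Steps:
$Z = 35$ ($Z = 7 \cdot 5 = 35$)
$J{\left(E \right)} = 4$ ($J{\left(E \right)} = -4 + \left(-3 - 5\right) \left(-1\right) = -4 - -8 = -4 + 8 = 4$)
$g{\left(W \right)} = \frac{4}{W}$
$y{\left(v,K \right)} = -222 + K + v$ ($y{\left(v,K \right)} = \left(K + v\right) - 222 = -222 + K + v$)
$46647 - y{\left(-200,g^{2}{\left(-5 \right)} \right)} = 46647 - \left(-222 + \left(\frac{4}{-5}\right)^{2} - 200\right) = 46647 - \left(-222 + \left(4 \left(- \frac{1}{5}\right)\right)^{2} - 200\right) = 46647 - \left(-222 + \left(- \frac{4}{5}\right)^{2} - 200\right) = 46647 - \left(-222 + \frac{16}{25} - 200\right) = 46647 - - \frac{10534}{25} = 46647 + \frac{10534}{25} = \frac{1176709}{25}$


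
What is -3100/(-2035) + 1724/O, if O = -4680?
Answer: 549983/476190 ≈ 1.1550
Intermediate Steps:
-3100/(-2035) + 1724/O = -3100/(-2035) + 1724/(-4680) = -3100*(-1/2035) + 1724*(-1/4680) = 620/407 - 431/1170 = 549983/476190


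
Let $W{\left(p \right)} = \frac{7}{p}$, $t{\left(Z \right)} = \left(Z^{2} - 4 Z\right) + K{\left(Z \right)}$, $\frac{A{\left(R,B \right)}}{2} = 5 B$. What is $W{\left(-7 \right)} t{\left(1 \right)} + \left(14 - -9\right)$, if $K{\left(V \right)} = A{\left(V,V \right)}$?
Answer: $16$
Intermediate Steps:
$A{\left(R,B \right)} = 10 B$ ($A{\left(R,B \right)} = 2 \cdot 5 B = 10 B$)
$K{\left(V \right)} = 10 V$
$t{\left(Z \right)} = Z^{2} + 6 Z$ ($t{\left(Z \right)} = \left(Z^{2} - 4 Z\right) + 10 Z = Z^{2} + 6 Z$)
$W{\left(-7 \right)} t{\left(1 \right)} + \left(14 - -9\right) = \frac{7}{-7} \cdot 1 \left(6 + 1\right) + \left(14 - -9\right) = 7 \left(- \frac{1}{7}\right) 1 \cdot 7 + \left(14 + 9\right) = \left(-1\right) 7 + 23 = -7 + 23 = 16$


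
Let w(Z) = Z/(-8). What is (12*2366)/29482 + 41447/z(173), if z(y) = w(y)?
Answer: -4885305908/2550193 ≈ -1915.7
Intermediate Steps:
w(Z) = -Z/8 (w(Z) = Z*(-1/8) = -Z/8)
z(y) = -y/8
(12*2366)/29482 + 41447/z(173) = (12*2366)/29482 + 41447/((-1/8*173)) = 28392*(1/29482) + 41447/(-173/8) = 14196/14741 + 41447*(-8/173) = 14196/14741 - 331576/173 = -4885305908/2550193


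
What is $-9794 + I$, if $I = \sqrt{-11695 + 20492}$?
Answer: $-9794 + \sqrt{8797} \approx -9700.2$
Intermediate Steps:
$I = \sqrt{8797} \approx 93.792$
$-9794 + I = -9794 + \sqrt{8797}$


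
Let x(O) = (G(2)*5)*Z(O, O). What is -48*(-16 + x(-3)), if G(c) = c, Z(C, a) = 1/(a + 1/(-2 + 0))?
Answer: 6336/7 ≈ 905.14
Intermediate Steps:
Z(C, a) = 1/(-1/2 + a) (Z(C, a) = 1/(a + 1/(-2)) = 1/(a - 1/2) = 1/(-1/2 + a))
x(O) = 20/(-1 + 2*O) (x(O) = (2*5)*(2/(-1 + 2*O)) = 10*(2/(-1 + 2*O)) = 20/(-1 + 2*O))
-48*(-16 + x(-3)) = -48*(-16 + 20/(-1 + 2*(-3))) = -48*(-16 + 20/(-1 - 6)) = -48*(-16 + 20/(-7)) = -48*(-16 + 20*(-1/7)) = -48*(-16 - 20/7) = -48*(-132/7) = 6336/7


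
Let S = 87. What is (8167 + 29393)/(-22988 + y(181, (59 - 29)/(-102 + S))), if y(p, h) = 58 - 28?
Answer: -18780/11479 ≈ -1.6360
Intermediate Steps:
y(p, h) = 30
(8167 + 29393)/(-22988 + y(181, (59 - 29)/(-102 + S))) = (8167 + 29393)/(-22988 + 30) = 37560/(-22958) = 37560*(-1/22958) = -18780/11479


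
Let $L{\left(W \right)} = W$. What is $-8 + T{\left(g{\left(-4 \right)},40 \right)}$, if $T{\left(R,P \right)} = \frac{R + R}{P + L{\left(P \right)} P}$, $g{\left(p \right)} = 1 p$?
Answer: $- \frac{1641}{205} \approx -8.0049$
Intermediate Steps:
$g{\left(p \right)} = p$
$T{\left(R,P \right)} = \frac{2 R}{P + P^{2}}$ ($T{\left(R,P \right)} = \frac{R + R}{P + P P} = \frac{2 R}{P + P^{2}}$)
$-8 + T{\left(g{\left(-4 \right)},40 \right)} = -8 + 2 \left(-4\right) \frac{1}{40} \frac{1}{1 + 40} = -8 + 2 \left(-4\right) \frac{1}{40} \cdot \frac{1}{41} = -8 - \frac{1}{205} = - \frac{1641}{205}$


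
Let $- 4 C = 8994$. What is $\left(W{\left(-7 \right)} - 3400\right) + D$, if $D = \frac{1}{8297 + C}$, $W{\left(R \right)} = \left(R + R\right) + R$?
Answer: $- \frac{41383835}{12097} \approx -3421.0$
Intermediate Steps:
$C = - \frac{4497}{2}$ ($C = \left(- \frac{1}{4}\right) 8994 = - \frac{4497}{2} \approx -2248.5$)
$W{\left(R \right)} = 3 R$ ($W{\left(R \right)} = 2 R + R = 3 R$)
$D = \frac{2}{12097}$ ($D = \frac{1}{8297 - \frac{4497}{2}} = \frac{1}{\frac{12097}{2}} = \frac{2}{12097} \approx 0.00016533$)
$\left(W{\left(-7 \right)} - 3400\right) + D = \left(3 \left(-7\right) - 3400\right) + \frac{2}{12097} = \left(-21 - 3400\right) + \frac{2}{12097} = -3421 + \frac{2}{12097} = - \frac{41383835}{12097}$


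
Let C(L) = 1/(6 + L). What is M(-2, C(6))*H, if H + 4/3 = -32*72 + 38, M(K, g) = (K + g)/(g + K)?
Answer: -6802/3 ≈ -2267.3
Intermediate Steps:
M(K, g) = 1 (M(K, g) = (K + g)/(K + g) = 1)
H = -6802/3 (H = -4/3 + (-32*72 + 38) = -4/3 + (-2304 + 38) = -4/3 - 2266 = -6802/3 ≈ -2267.3)
M(-2, C(6))*H = 1*(-6802/3) = -6802/3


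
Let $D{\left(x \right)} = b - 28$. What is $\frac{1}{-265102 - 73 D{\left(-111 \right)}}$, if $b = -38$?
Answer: $- \frac{1}{260284} \approx -3.842 \cdot 10^{-6}$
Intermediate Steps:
$D{\left(x \right)} = -66$ ($D{\left(x \right)} = -38 - 28 = -66$)
$\frac{1}{-265102 - 73 D{\left(-111 \right)}} = \frac{1}{-265102 - -4818} = \frac{1}{-265102 + 4818} = \frac{1}{-260284} = - \frac{1}{260284}$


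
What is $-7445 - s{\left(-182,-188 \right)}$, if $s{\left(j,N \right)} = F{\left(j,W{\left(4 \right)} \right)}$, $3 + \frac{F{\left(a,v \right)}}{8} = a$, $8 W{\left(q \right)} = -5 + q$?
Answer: $-5965$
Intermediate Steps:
$W{\left(q \right)} = - \frac{5}{8} + \frac{q}{8}$ ($W{\left(q \right)} = \frac{-5 + q}{8} = - \frac{5}{8} + \frac{q}{8}$)
$F{\left(a,v \right)} = -24 + 8 a$
$s{\left(j,N \right)} = -24 + 8 j$
$-7445 - s{\left(-182,-188 \right)} = -7445 - \left(-24 + 8 \left(-182\right)\right) = -7445 - \left(-24 - 1456\right) = -7445 - -1480 = -7445 + 1480 = -5965$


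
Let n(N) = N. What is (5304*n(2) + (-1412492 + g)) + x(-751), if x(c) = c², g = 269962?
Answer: -567921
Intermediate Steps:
(5304*n(2) + (-1412492 + g)) + x(-751) = (5304*2 + (-1412492 + 269962)) + (-751)² = (10608 - 1142530) + 564001 = -1131922 + 564001 = -567921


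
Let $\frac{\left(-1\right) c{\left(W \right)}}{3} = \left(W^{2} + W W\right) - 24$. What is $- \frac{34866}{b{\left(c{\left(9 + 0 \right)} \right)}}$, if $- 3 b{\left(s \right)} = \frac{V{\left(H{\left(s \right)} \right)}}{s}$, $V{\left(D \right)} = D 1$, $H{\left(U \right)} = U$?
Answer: $104598$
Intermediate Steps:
$V{\left(D \right)} = D$
$c{\left(W \right)} = 72 - 6 W^{2}$ ($c{\left(W \right)} = - 3 \left(\left(W^{2} + W W\right) - 24\right) = - 3 \left(\left(W^{2} + W^{2}\right) - 24\right) = - 3 \left(2 W^{2} - 24\right) = - 3 \left(-24 + 2 W^{2}\right) = 72 - 6 W^{2}$)
$b{\left(s \right)} = - \frac{1}{3}$ ($b{\left(s \right)} = - \frac{s \frac{1}{s}}{3} = \left(- \frac{1}{3}\right) 1 = - \frac{1}{3}$)
$- \frac{34866}{b{\left(c{\left(9 + 0 \right)} \right)}} = - \frac{34866}{- \frac{1}{3}} = \left(-34866\right) \left(-3\right) = 104598$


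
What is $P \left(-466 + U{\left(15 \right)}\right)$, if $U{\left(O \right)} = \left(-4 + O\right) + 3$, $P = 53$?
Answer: $-23956$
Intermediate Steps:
$U{\left(O \right)} = -1 + O$
$P \left(-466 + U{\left(15 \right)}\right) = 53 \left(-466 + \left(-1 + 15\right)\right) = 53 \left(-466 + 14\right) = 53 \left(-452\right) = -23956$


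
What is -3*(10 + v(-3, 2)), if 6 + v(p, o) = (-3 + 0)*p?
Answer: -39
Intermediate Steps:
v(p, o) = -6 - 3*p (v(p, o) = -6 + (-3 + 0)*p = -6 - 3*p)
-3*(10 + v(-3, 2)) = -3*(10 + (-6 - 3*(-3))) = -3*(10 + (-6 + 9)) = -3*(10 + 3) = -3*13 = -39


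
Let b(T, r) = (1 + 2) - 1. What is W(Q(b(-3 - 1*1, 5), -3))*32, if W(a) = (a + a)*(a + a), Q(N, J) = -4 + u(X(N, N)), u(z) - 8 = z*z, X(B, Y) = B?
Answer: 8192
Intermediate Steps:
b(T, r) = 2 (b(T, r) = 3 - 1 = 2)
u(z) = 8 + z² (u(z) = 8 + z*z = 8 + z²)
Q(N, J) = 4 + N² (Q(N, J) = -4 + (8 + N²) = 4 + N²)
W(a) = 4*a² (W(a) = (2*a)*(2*a) = 4*a²)
W(Q(b(-3 - 1*1, 5), -3))*32 = (4*(4 + 2²)²)*32 = (4*(4 + 4)²)*32 = (4*8²)*32 = (4*64)*32 = 256*32 = 8192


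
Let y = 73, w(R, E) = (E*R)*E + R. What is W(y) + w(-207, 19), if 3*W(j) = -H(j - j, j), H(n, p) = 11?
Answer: -224813/3 ≈ -74938.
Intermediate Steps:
w(R, E) = R + R*E² (w(R, E) = R*E² + R = R + R*E²)
W(j) = -11/3 (W(j) = (-1*11)/3 = (⅓)*(-11) = -11/3)
W(y) + w(-207, 19) = -11/3 - 207*(1 + 19²) = -11/3 - 207*(1 + 361) = -11/3 - 207*362 = -11/3 - 74934 = -224813/3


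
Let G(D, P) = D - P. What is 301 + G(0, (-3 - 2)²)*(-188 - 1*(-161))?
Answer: 976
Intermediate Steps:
301 + G(0, (-3 - 2)²)*(-188 - 1*(-161)) = 301 + (0 - (-3 - 2)²)*(-188 - 1*(-161)) = 301 + (0 - 1*(-5)²)*(-188 + 161) = 301 + (0 - 1*25)*(-27) = 301 + (0 - 25)*(-27) = 301 - 25*(-27) = 301 + 675 = 976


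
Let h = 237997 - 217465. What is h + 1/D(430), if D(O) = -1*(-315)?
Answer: 6467581/315 ≈ 20532.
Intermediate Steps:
D(O) = 315
h = 20532
h + 1/D(430) = 20532 + 1/315 = 6467581/315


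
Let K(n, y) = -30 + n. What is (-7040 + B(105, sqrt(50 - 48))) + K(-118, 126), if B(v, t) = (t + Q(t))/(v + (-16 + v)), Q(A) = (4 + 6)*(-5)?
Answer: -697261/97 + sqrt(2)/194 ≈ -7188.3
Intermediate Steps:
Q(A) = -50 (Q(A) = 10*(-5) = -50)
B(v, t) = (-50 + t)/(-16 + 2*v) (B(v, t) = (t - 50)/(v + (-16 + v)) = (-50 + t)/(-16 + 2*v))
(-7040 + B(105, sqrt(50 - 48))) + K(-118, 126) = (-7040 + (-50 + sqrt(50 - 48))/(2*(-8 + 105))) + (-30 - 118) = (-7040 + (1/2)*(-50 + sqrt(2))/97) - 148 = (-7040 + (1/2)*(1/97)*(-50 + sqrt(2))) - 148 = (-7040 + (-25/97 + sqrt(2)/194)) - 148 = (-682905/97 + sqrt(2)/194) - 148 = -697261/97 + sqrt(2)/194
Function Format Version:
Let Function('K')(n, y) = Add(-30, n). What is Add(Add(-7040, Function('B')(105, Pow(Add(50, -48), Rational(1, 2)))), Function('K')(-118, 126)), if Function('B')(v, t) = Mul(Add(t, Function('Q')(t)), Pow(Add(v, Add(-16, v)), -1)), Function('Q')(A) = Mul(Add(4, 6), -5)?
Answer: Add(Rational(-697261, 97), Mul(Rational(1, 194), Pow(2, Rational(1, 2)))) ≈ -7188.3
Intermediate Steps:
Function('Q')(A) = -50 (Function('Q')(A) = Mul(10, -5) = -50)
Function('B')(v, t) = Mul(Pow(Add(-16, Mul(2, v)), -1), Add(-50, t)) (Function('B')(v, t) = Mul(Add(t, -50), Pow(Add(v, Add(-16, v)), -1)) = Mul(Add(-50, t), Pow(Add(-16, Mul(2, v)), -1)) = Mul(Pow(Add(-16, Mul(2, v)), -1), Add(-50, t)))
Add(Add(-7040, Function('B')(105, Pow(Add(50, -48), Rational(1, 2)))), Function('K')(-118, 126)) = Add(Add(-7040, Mul(Rational(1, 2), Pow(Add(-8, 105), -1), Add(-50, Pow(Add(50, -48), Rational(1, 2))))), Add(-30, -118)) = Add(Add(-7040, Mul(Rational(1, 2), Pow(97, -1), Add(-50, Pow(2, Rational(1, 2))))), -148) = Add(Add(-7040, Mul(Rational(1, 2), Rational(1, 97), Add(-50, Pow(2, Rational(1, 2))))), -148) = Add(Add(-7040, Add(Rational(-25, 97), Mul(Rational(1, 194), Pow(2, Rational(1, 2))))), -148) = Add(Add(Rational(-682905, 97), Mul(Rational(1, 194), Pow(2, Rational(1, 2)))), -148) = Add(Rational(-697261, 97), Mul(Rational(1, 194), Pow(2, Rational(1, 2))))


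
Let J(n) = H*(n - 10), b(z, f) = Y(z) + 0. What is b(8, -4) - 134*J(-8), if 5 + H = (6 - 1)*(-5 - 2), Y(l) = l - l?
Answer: -96480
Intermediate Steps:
Y(l) = 0
H = -40 (H = -5 + (6 - 1)*(-5 - 2) = -5 + 5*(-7) = -5 - 35 = -40)
b(z, f) = 0 (b(z, f) = 0 + 0 = 0)
J(n) = 400 - 40*n (J(n) = -40*(n - 10) = -40*(-10 + n) = 400 - 40*n)
b(8, -4) - 134*J(-8) = 0 - 134*(400 - 40*(-8)) = 0 - 134*(400 + 320) = 0 - 134*720 = 0 - 96480 = -96480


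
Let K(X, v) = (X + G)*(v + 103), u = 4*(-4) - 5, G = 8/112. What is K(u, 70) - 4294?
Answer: -110805/14 ≈ -7914.6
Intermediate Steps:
G = 1/14 (G = 8*(1/112) = 1/14 ≈ 0.071429)
u = -21 (u = -16 - 5 = -21)
K(X, v) = (103 + v)*(1/14 + X) (K(X, v) = (X + 1/14)*(v + 103) = (1/14 + X)*(103 + v) = (103 + v)*(1/14 + X))
K(u, 70) - 4294 = (103/14 + 103*(-21) + (1/14)*70 - 21*70) - 4294 = (103/14 - 2163 + 5 - 1470) - 4294 = -50689/14 - 4294 = -110805/14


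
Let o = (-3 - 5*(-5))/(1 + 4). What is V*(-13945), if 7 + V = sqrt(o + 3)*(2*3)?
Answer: 97615 - 16734*sqrt(185) ≈ -1.2999e+5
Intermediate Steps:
o = 22/5 (o = (-3 + 25)/5 = 22*(1/5) = 22/5 ≈ 4.4000)
V = -7 + 6*sqrt(185)/5 (V = -7 + sqrt(22/5 + 3)*(2*3) = -7 + sqrt(37/5)*6 = -7 + (sqrt(185)/5)*6 = -7 + 6*sqrt(185)/5 ≈ 9.3218)
V*(-13945) = (-7 + 6*sqrt(185)/5)*(-13945) = 97615 - 16734*sqrt(185)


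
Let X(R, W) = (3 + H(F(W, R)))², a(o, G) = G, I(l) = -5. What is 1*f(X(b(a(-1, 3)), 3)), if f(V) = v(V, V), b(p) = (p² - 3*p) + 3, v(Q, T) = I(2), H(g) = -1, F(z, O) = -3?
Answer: -5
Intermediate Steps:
v(Q, T) = -5
b(p) = 3 + p² - 3*p
X(R, W) = 4 (X(R, W) = (3 - 1)² = 2² = 4)
f(V) = -5
1*f(X(b(a(-1, 3)), 3)) = 1*(-5) = -5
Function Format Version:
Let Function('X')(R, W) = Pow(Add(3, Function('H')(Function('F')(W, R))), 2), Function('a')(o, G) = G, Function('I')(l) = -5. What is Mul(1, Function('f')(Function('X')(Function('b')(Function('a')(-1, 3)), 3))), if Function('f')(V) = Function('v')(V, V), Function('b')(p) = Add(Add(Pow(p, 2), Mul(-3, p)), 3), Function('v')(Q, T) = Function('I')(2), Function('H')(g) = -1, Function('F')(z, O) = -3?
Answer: -5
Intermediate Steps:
Function('v')(Q, T) = -5
Function('b')(p) = Add(3, Pow(p, 2), Mul(-3, p))
Function('X')(R, W) = 4 (Function('X')(R, W) = Pow(Add(3, -1), 2) = Pow(2, 2) = 4)
Function('f')(V) = -5
Mul(1, Function('f')(Function('X')(Function('b')(Function('a')(-1, 3)), 3))) = Mul(1, -5) = -5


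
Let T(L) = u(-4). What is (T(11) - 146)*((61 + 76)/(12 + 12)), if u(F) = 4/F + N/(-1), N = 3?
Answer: -3425/4 ≈ -856.25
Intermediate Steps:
u(F) = -3 + 4/F (u(F) = 4/F + 3/(-1) = 4/F + 3*(-1) = 4/F - 3 = -3 + 4/F)
T(L) = -4 (T(L) = -3 + 4/(-4) = -3 + 4*(-1/4) = -3 - 1 = -4)
(T(11) - 146)*((61 + 76)/(12 + 12)) = (-4 - 146)*((61 + 76)/(12 + 12)) = -20550/24 = -150*137/24 = -3425/4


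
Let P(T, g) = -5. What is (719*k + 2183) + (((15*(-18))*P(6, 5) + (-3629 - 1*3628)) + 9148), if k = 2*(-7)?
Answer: -4642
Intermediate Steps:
k = -14
(719*k + 2183) + (((15*(-18))*P(6, 5) + (-3629 - 1*3628)) + 9148) = (719*(-14) + 2183) + (((15*(-18))*(-5) + (-3629 - 1*3628)) + 9148) = (-10066 + 2183) + ((-270*(-5) + (-3629 - 3628)) + 9148) = -7883 + ((1350 - 7257) + 9148) = -7883 + (-5907 + 9148) = -7883 + 3241 = -4642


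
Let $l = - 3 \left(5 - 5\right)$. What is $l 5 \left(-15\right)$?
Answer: $0$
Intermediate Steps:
$l = 0$ ($l = \left(-3\right) 0 = 0$)
$l 5 \left(-15\right) = 0 \cdot 5 \left(-15\right) = 0 \left(-15\right) = 0$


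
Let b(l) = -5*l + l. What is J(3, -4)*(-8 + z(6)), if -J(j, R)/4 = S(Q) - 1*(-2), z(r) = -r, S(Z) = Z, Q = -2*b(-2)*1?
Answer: -784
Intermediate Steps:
b(l) = -4*l
Q = -16 (Q = -(-8)*(-2)*1 = -2*8*1 = -16*1 = -16)
J(j, R) = 56 (J(j, R) = -4*(-16 - 1*(-2)) = -4*(-16 + 2) = -4*(-14) = 56)
J(3, -4)*(-8 + z(6)) = 56*(-8 - 1*6) = 56*(-8 - 6) = 56*(-14) = -784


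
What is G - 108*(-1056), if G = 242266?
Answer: 356314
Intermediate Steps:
G - 108*(-1056) = 242266 - 108*(-1056) = 242266 + 114048 = 356314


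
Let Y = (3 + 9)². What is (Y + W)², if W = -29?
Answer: 13225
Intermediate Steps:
Y = 144 (Y = 12² = 144)
(Y + W)² = (144 - 29)² = 115² = 13225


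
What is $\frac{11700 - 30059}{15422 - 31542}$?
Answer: $\frac{18359}{16120} \approx 1.1389$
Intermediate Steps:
$\frac{11700 - 30059}{15422 - 31542} = - \frac{18359}{-16120} = \left(-18359\right) \left(- \frac{1}{16120}\right) = \frac{18359}{16120}$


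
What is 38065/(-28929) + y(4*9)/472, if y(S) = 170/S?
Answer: -106980425/81926928 ≈ -1.3058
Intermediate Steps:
38065/(-28929) + y(4*9)/472 = 38065/(-28929) + (170/((4*9)))/472 = 38065*(-1/28929) + (170/36)*(1/472) = -38065/28929 + (170*(1/36))*(1/472) = -38065/28929 + (85/18)*(1/472) = -38065/28929 + 85/8496 = -106980425/81926928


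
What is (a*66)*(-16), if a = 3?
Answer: -3168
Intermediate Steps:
(a*66)*(-16) = (3*66)*(-16) = 198*(-16) = -3168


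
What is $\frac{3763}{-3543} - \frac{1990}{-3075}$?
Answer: $- \frac{100459}{242105} \approx -0.41494$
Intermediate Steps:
$\frac{3763}{-3543} - \frac{1990}{-3075} = 3763 \left(- \frac{1}{3543}\right) - - \frac{398}{615} = - \frac{3763}{3543} + \frac{398}{615} = - \frac{100459}{242105}$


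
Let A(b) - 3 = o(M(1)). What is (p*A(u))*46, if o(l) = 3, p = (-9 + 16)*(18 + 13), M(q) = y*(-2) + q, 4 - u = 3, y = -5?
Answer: 59892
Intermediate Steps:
u = 1 (u = 4 - 1*3 = 4 - 3 = 1)
M(q) = 10 + q (M(q) = -5*(-2) + q = 10 + q)
p = 217 (p = 7*31 = 217)
A(b) = 6 (A(b) = 3 + 3 = 6)
(p*A(u))*46 = (217*6)*46 = 1302*46 = 59892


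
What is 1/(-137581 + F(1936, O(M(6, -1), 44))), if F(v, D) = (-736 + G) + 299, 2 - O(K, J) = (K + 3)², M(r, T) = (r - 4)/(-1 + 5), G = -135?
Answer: -1/138153 ≈ -7.2383e-6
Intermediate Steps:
M(r, T) = -1 + r/4 (M(r, T) = (-4 + r)/4 = (-4 + r)*(¼) = -1 + r/4)
O(K, J) = 2 - (3 + K)² (O(K, J) = 2 - (K + 3)² = 2 - (3 + K)²)
F(v, D) = -572 (F(v, D) = (-736 - 135) + 299 = -871 + 299 = -572)
1/(-137581 + F(1936, O(M(6, -1), 44))) = 1/(-137581 - 572) = 1/(-138153) = -1/138153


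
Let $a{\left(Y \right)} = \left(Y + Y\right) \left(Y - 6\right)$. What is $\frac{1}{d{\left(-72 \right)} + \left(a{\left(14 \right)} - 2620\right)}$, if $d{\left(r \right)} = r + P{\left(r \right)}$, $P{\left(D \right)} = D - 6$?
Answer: $- \frac{1}{2546} \approx -0.00039277$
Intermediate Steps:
$a{\left(Y \right)} = 2 Y \left(-6 + Y\right)$
$P{\left(D \right)} = -6 + D$ ($P{\left(D \right)} = D - 6 = -6 + D$)
$d{\left(r \right)} = -6 + 2 r$ ($d{\left(r \right)} = r + \left(-6 + r\right) = -6 + 2 r$)
$\frac{1}{d{\left(-72 \right)} + \left(a{\left(14 \right)} - 2620\right)} = \frac{1}{\left(-6 + 2 \left(-72\right)\right) + \left(2 \cdot 14 \left(-6 + 14\right) - 2620\right)} = \frac{1}{\left(-6 - 144\right) - \left(2620 - 224\right)} = \frac{1}{-150 + \left(224 - 2620\right)} = \frac{1}{-150 - 2396} = \frac{1}{-2546} = - \frac{1}{2546}$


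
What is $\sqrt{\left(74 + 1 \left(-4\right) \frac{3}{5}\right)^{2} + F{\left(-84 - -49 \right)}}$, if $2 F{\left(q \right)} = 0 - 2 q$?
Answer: $\frac{\sqrt{129039}}{5} \approx 71.844$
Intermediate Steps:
$F{\left(q \right)} = - q$ ($F{\left(q \right)} = \frac{0 - 2 q}{2} = \frac{\left(-2\right) q}{2} = - q$)
$\sqrt{\left(74 + 1 \left(-4\right) \frac{3}{5}\right)^{2} + F{\left(-84 - -49 \right)}} = \sqrt{\left(74 + 1 \left(-4\right) \frac{3}{5}\right)^{2} - \left(-84 - -49\right)} = \sqrt{\left(74 - 4 \cdot 3 \cdot \frac{1}{5}\right)^{2} - \left(-84 + 49\right)} = \sqrt{\left(74 - \frac{12}{5}\right)^{2} - -35} = \sqrt{\left(74 - \frac{12}{5}\right)^{2} + 35} = \sqrt{\left(\frac{358}{5}\right)^{2} + 35} = \sqrt{\frac{128164}{25} + 35} = \sqrt{\frac{129039}{25}} = \frac{\sqrt{129039}}{5}$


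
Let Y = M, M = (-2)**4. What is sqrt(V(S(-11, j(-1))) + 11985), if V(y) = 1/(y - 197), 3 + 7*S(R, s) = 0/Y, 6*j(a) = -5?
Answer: sqrt(22890429466)/1382 ≈ 109.48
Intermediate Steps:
M = 16
Y = 16
j(a) = -5/6 (j(a) = (1/6)*(-5) = -5/6)
S(R, s) = -3/7 (S(R, s) = -3/7 + (0/16)/7 = -3/7 + (0*(1/16))/7 = -3/7 + (1/7)*0 = -3/7 + 0 = -3/7)
V(y) = 1/(-197 + y)
sqrt(V(S(-11, j(-1))) + 11985) = sqrt(1/(-197 - 3/7) + 11985) = sqrt(1/(-1382/7) + 11985) = sqrt(-7/1382 + 11985) = sqrt(16563263/1382) = sqrt(22890429466)/1382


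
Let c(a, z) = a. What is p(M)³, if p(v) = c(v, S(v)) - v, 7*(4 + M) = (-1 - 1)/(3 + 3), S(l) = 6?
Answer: 0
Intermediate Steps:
M = -85/21 (M = -4 + ((-1 - 1)/(3 + 3))/7 = -4 + (-2/6)/7 = -4 + (-2*⅙)/7 = -4 + (⅐)*(-⅓) = -4 - 1/21 = -85/21 ≈ -4.0476)
p(v) = 0 (p(v) = v - v = 0)
p(M)³ = 0³ = 0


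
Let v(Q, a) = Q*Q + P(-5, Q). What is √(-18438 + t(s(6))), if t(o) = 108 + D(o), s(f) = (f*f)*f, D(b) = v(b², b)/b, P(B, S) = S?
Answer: √10059582 ≈ 3171.7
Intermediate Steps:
v(Q, a) = Q + Q² (v(Q, a) = Q*Q + Q = Q² + Q = Q + Q²)
D(b) = b*(1 + b²) (D(b) = (b²*(1 + b²))/b = b*(1 + b²))
s(f) = f³ (s(f) = f²*f = f³)
t(o) = 108 + o + o³ (t(o) = 108 + (o + o³) = 108 + o + o³)
√(-18438 + t(s(6))) = √(-18438 + (108 + 6³ + (6³)³)) = √(-18438 + (108 + 216 + 216³)) = √(-18438 + (108 + 216 + 10077696)) = √(-18438 + 10078020) = √10059582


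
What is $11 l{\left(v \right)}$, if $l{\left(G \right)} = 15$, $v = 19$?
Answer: $165$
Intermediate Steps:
$11 l{\left(v \right)} = 11 \cdot 15 = 165$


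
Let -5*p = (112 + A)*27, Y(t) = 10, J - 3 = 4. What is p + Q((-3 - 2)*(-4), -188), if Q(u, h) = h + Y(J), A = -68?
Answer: -2078/5 ≈ -415.60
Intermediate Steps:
J = 7 (J = 3 + 4 = 7)
p = -1188/5 (p = -(112 - 68)*27/5 = -44*27/5 = -⅕*1188 = -1188/5 ≈ -237.60)
Q(u, h) = 10 + h (Q(u, h) = h + 10 = 10 + h)
p + Q((-3 - 2)*(-4), -188) = -1188/5 + (10 - 188) = -1188/5 - 178 = -2078/5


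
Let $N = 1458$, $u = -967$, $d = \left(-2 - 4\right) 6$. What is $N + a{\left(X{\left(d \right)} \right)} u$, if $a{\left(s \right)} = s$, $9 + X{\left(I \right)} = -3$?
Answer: $13062$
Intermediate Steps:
$d = -36$ ($d = \left(-6\right) 6 = -36$)
$X{\left(I \right)} = -12$ ($X{\left(I \right)} = -9 - 3 = -12$)
$N + a{\left(X{\left(d \right)} \right)} u = 1458 - -11604 = 1458 + 11604 = 13062$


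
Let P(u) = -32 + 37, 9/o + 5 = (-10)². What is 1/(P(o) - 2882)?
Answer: -1/2877 ≈ -0.00034758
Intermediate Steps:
o = 9/95 (o = 9/(-5 + (-10)²) = 9/(-5 + 100) = 9/95 ≈ 0.094737)
P(u) = 5
1/(P(o) - 2882) = 1/(5 - 2882) = 1/(-2877) = -1/2877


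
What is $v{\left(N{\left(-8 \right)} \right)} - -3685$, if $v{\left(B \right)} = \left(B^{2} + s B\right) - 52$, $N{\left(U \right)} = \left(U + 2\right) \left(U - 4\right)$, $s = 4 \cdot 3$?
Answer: $9681$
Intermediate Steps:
$s = 12$
$N{\left(U \right)} = \left(-4 + U\right) \left(2 + U\right)$ ($N{\left(U \right)} = \left(2 + U\right) \left(-4 + U\right) = \left(-4 + U\right) \left(2 + U\right)$)
$v{\left(B \right)} = -52 + B^{2} + 12 B$ ($v{\left(B \right)} = \left(B^{2} + 12 B\right) - 52 = -52 + B^{2} + 12 B$)
$v{\left(N{\left(-8 \right)} \right)} - -3685 = \left(-52 + \left(-8 + \left(-8\right)^{2} - -16\right)^{2} + 12 \left(-8 + \left(-8\right)^{2} - -16\right)\right) - -3685 = \left(-52 + \left(-8 + 64 + 16\right)^{2} + 12 \left(-8 + 64 + 16\right)\right) + 3685 = \left(-52 + 72^{2} + 12 \cdot 72\right) + 3685 = \left(-52 + 5184 + 864\right) + 3685 = 5996 + 3685 = 9681$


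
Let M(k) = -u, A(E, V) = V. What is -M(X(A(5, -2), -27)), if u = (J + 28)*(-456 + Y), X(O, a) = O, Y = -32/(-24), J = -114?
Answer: 117304/3 ≈ 39101.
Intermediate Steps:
Y = 4/3 (Y = -32*(-1/24) = 4/3 ≈ 1.3333)
u = 117304/3 (u = (-114 + 28)*(-456 + 4/3) = -86*(-1364/3) = 117304/3 ≈ 39101.)
M(k) = -117304/3 (M(k) = -1*117304/3 = -117304/3)
-M(X(A(5, -2), -27)) = -1*(-117304/3) = 117304/3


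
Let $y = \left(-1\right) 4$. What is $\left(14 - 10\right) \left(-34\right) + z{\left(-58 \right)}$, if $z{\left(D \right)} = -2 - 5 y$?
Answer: $-118$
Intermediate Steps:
$y = -4$
$z{\left(D \right)} = 18$ ($z{\left(D \right)} = -2 - -20 = -2 + 20 = 18$)
$\left(14 - 10\right) \left(-34\right) + z{\left(-58 \right)} = \left(14 - 10\right) \left(-34\right) + 18 = 4 \left(-34\right) + 18 = -136 + 18 = -118$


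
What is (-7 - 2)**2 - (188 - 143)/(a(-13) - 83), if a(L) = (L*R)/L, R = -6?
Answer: 7254/89 ≈ 81.506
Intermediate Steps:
a(L) = -6 (a(L) = (L*(-6))/L = (-6*L)/L = -6)
(-7 - 2)**2 - (188 - 143)/(a(-13) - 83) = (-7 - 2)**2 - (188 - 143)/(-6 - 83) = (-9)**2 - 45/(-89) = 81 - 45*(-1)/89 = 81 - 1*(-45/89) = 81 + 45/89 = 7254/89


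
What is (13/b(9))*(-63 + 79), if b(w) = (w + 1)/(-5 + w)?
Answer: 416/5 ≈ 83.200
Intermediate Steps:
b(w) = (1 + w)/(-5 + w)
(13/b(9))*(-63 + 79) = (13/(((1 + 9)/(-5 + 9))))*(-63 + 79) = (13/((10/4)))*16 = (13/(((¼)*10)))*16 = (13/(5/2))*16 = (13*(⅖))*16 = (26/5)*16 = 416/5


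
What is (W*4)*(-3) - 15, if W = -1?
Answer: -3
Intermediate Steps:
(W*4)*(-3) - 15 = -1*4*(-3) - 15 = -4*(-3) - 15 = 12 - 15 = -3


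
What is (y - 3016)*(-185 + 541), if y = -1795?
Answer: -1712716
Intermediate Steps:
(y - 3016)*(-185 + 541) = (-1795 - 3016)*(-185 + 541) = -4811*356 = -1712716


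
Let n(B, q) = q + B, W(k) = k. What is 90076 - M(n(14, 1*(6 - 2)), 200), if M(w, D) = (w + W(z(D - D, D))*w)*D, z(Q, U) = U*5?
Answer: -3513524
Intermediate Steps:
z(Q, U) = 5*U
n(B, q) = B + q
M(w, D) = D*(w + 5*D*w) (M(w, D) = (w + (5*D)*w)*D = (w + 5*D*w)*D = D*(w + 5*D*w))
90076 - M(n(14, 1*(6 - 2)), 200) = 90076 - 200*(14 + 1*(6 - 2))*(1 + 5*200) = 90076 - 200*(14 + 1*4)*(1 + 1000) = 90076 - 200*(14 + 4)*1001 = 90076 - 200*18*1001 = 90076 - 1*3603600 = 90076 - 3603600 = -3513524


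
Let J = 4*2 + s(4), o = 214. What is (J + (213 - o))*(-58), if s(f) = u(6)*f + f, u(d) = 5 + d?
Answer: -3190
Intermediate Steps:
s(f) = 12*f (s(f) = (5 + 6)*f + f = 11*f + f = 12*f)
J = 56 (J = 4*2 + 12*4 = 8 + 48 = 56)
(J + (213 - o))*(-58) = (56 + (213 - 1*214))*(-58) = (56 + (213 - 214))*(-58) = (56 - 1)*(-58) = 55*(-58) = -3190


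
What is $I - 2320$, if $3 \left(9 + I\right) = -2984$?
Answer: $- \frac{9971}{3} \approx -3323.7$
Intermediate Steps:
$I = - \frac{3011}{3}$ ($I = -9 + \frac{1}{3} \left(-2984\right) = -9 - \frac{2984}{3} = - \frac{3011}{3} \approx -1003.7$)
$I - 2320 = - \frac{3011}{3} - 2320 = - \frac{9971}{3}$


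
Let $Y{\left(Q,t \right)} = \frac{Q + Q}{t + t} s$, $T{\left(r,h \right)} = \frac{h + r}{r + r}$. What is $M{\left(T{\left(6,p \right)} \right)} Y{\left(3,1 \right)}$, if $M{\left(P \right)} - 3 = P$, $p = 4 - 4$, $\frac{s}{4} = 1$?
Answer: $42$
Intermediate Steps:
$s = 4$ ($s = 4 \cdot 1 = 4$)
$p = 0$ ($p = 4 - 4 = 0$)
$T{\left(r,h \right)} = \frac{h + r}{2 r}$
$Y{\left(Q,t \right)} = \frac{4 Q}{t}$ ($Y{\left(Q,t \right)} = \frac{Q + Q}{t + t} 4 = \frac{2 Q}{2 t} 4 = 2 Q \frac{1}{2 t} 4 = \frac{Q}{t} 4 = \frac{4 Q}{t}$)
$M{\left(P \right)} = 3 + P$
$M{\left(T{\left(6,p \right)} \right)} Y{\left(3,1 \right)} = \left(3 + \frac{0 + 6}{2 \cdot 6}\right) 4 \cdot 3 \cdot 1^{-1} = \left(3 + \frac{1}{2} \cdot \frac{1}{6} \cdot 6\right) 4 \cdot 3 \cdot 1 = \left(3 + \frac{1}{2}\right) 12 = \frac{7}{2} \cdot 12 = 42$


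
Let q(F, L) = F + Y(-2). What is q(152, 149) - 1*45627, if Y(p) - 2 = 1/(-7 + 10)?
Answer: -136418/3 ≈ -45473.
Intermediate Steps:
Y(p) = 7/3 (Y(p) = 2 + 1/(-7 + 10) = 2 + 1/3 = 2 + ⅓ = 7/3)
q(F, L) = 7/3 + F (q(F, L) = F + 7/3 = 7/3 + F)
q(152, 149) - 1*45627 = (7/3 + 152) - 1*45627 = 463/3 - 45627 = -136418/3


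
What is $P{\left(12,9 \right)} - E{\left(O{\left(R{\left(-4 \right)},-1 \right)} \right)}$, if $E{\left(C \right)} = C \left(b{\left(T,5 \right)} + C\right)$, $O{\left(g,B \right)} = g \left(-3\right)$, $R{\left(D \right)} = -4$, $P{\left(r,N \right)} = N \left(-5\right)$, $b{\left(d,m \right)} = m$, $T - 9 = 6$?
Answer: $-249$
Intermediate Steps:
$T = 15$ ($T = 9 + 6 = 15$)
$P{\left(r,N \right)} = - 5 N$
$O{\left(g,B \right)} = - 3 g$
$E{\left(C \right)} = C \left(5 + C\right)$
$P{\left(12,9 \right)} - E{\left(O{\left(R{\left(-4 \right)},-1 \right)} \right)} = \left(-5\right) 9 - \left(-3\right) \left(-4\right) \left(5 - -12\right) = -45 - 12 \left(5 + 12\right) = -45 - 12 \cdot 17 = -45 - 204 = -249$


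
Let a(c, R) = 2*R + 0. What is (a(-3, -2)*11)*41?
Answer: -1804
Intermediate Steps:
a(c, R) = 2*R
(a(-3, -2)*11)*41 = ((2*(-2))*11)*41 = -4*11*41 = -44*41 = -1804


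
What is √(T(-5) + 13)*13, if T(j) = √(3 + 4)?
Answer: 13*√(13 + √7) ≈ 51.421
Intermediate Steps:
T(j) = √7
√(T(-5) + 13)*13 = √(√7 + 13)*13 = √(13 + √7)*13 = 13*√(13 + √7)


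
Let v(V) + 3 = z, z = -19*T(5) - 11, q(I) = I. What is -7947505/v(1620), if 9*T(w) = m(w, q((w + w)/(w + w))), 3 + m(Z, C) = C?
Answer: 71527545/88 ≈ 8.1281e+5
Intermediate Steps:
m(Z, C) = -3 + C
T(w) = -2/9 (T(w) = (-3 + (w + w)/(w + w))/9 = (-3 + (2*w)/((2*w)))/9 = (-3 + (2*w)*(1/(2*w)))/9 = (-3 + 1)/9 = (⅑)*(-2) = -2/9)
z = -61/9 (z = -19*(-2/9) - 11 = 38/9 - 11 = -61/9 ≈ -6.7778)
v(V) = -88/9 (v(V) = -3 - 61/9 = -88/9)
-7947505/v(1620) = -7947505/(-88/9) = -7947505*(-9/88) = 71527545/88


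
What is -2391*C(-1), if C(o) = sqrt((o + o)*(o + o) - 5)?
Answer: -2391*I ≈ -2391.0*I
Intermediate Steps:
C(o) = sqrt(-5 + 4*o**2) (C(o) = sqrt((2*o)*(2*o) - 5) = sqrt(4*o**2 - 5) = sqrt(-5 + 4*o**2))
-2391*C(-1) = -2391*sqrt(-5 + 4*(-1)**2) = -2391*sqrt(-5 + 4*1) = -2391*sqrt(-5 + 4) = -2391*I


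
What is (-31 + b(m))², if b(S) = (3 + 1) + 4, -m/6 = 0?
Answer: 529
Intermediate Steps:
m = 0 (m = -6*0 = 0)
b(S) = 8 (b(S) = 4 + 4 = 8)
(-31 + b(m))² = (-31 + 8)² = (-23)² = 529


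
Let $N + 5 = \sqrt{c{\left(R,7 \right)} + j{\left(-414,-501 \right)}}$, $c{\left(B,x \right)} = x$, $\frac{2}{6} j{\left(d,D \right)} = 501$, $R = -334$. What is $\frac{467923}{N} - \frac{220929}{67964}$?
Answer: $\frac{31736302859}{20185308} + \frac{467923 \sqrt{1510}}{1485} \approx 13817.0$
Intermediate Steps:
$j{\left(d,D \right)} = 1503$ ($j{\left(d,D \right)} = 3 \cdot 501 = 1503$)
$N = -5 + \sqrt{1510}$ ($N = -5 + \sqrt{7 + 1503} = -5 + \sqrt{1510} \approx 33.859$)
$\frac{467923}{N} - \frac{220929}{67964} = \frac{467923}{-5 + \sqrt{1510}} - \frac{220929}{67964} = - \frac{220929}{67964} + \frac{467923}{-5 + \sqrt{1510}}$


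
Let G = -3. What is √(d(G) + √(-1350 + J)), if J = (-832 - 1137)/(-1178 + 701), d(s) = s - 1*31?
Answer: √(-859554 + 159*I*√34024993)/159 ≈ 2.8301 + 6.4815*I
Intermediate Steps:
d(s) = -31 + s (d(s) = s - 31 = -31 + s)
J = 1969/477 (J = -1969/(-477) = -1969*(-1/477) = 1969/477 ≈ 4.1279)
√(d(G) + √(-1350 + J)) = √((-31 - 3) + √(-1350 + 1969/477)) = √(-34 + √(-641981/477)) = √(-34 + I*√34024993/159)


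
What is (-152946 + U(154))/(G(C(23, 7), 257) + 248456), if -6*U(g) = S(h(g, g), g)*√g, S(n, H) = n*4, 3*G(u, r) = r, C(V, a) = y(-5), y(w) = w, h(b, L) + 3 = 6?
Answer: -458838/745625 - 6*√154/745625 ≈ -0.61547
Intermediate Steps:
h(b, L) = 3 (h(b, L) = -3 + 6 = 3)
C(V, a) = -5
G(u, r) = r/3
S(n, H) = 4*n
U(g) = -2*√g (U(g) = -4*3*√g/6 = -2*√g)
(-152946 + U(154))/(G(C(23, 7), 257) + 248456) = (-152946 - 2*√154)/((⅓)*257 + 248456) = (-152946 - 2*√154)/(257/3 + 248456) = (-152946 - 2*√154)/(745625/3) = (-152946 - 2*√154)*(3/745625) = -458838/745625 - 6*√154/745625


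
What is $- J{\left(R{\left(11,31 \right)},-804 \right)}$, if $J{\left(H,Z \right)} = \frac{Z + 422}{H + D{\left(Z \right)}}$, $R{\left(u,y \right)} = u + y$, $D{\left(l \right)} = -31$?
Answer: $\frac{382}{11} \approx 34.727$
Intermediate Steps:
$J{\left(H,Z \right)} = \frac{422 + Z}{-31 + H}$ ($J{\left(H,Z \right)} = \frac{Z + 422}{H - 31} = \frac{422 + Z}{-31 + H}$)
$- J{\left(R{\left(11,31 \right)},-804 \right)} = - \frac{422 - 804}{-31 + \left(11 + 31\right)} = - \frac{-382}{-31 + 42} = - \frac{-382}{11} = \left(-1\right) \left(- \frac{382}{11}\right) = \frac{382}{11}$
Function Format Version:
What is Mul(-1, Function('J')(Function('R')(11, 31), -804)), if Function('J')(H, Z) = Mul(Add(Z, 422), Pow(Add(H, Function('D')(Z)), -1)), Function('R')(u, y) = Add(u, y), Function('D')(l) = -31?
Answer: Rational(382, 11) ≈ 34.727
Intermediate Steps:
Function('J')(H, Z) = Mul(Pow(Add(-31, H), -1), Add(422, Z)) (Function('J')(H, Z) = Mul(Add(Z, 422), Pow(Add(H, -31), -1)) = Mul(Add(422, Z), Pow(Add(-31, H), -1)) = Mul(Pow(Add(-31, H), -1), Add(422, Z)))
Mul(-1, Function('J')(Function('R')(11, 31), -804)) = Mul(-1, Mul(Pow(Add(-31, Add(11, 31)), -1), Add(422, -804))) = Mul(-1, Mul(Pow(Add(-31, 42), -1), -382)) = Mul(-1, Mul(Pow(11, -1), -382)) = Mul(-1, Mul(Rational(1, 11), -382)) = Mul(-1, Rational(-382, 11)) = Rational(382, 11)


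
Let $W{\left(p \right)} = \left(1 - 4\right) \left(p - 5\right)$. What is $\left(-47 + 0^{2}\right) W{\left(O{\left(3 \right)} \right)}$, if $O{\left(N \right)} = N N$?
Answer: $564$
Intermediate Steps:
$O{\left(N \right)} = N^{2}$
$W{\left(p \right)} = 15 - 3 p$ ($W{\left(p \right)} = - 3 \left(-5 + p\right) = 15 - 3 p$)
$\left(-47 + 0^{2}\right) W{\left(O{\left(3 \right)} \right)} = \left(-47 + 0^{2}\right) \left(15 - 3 \cdot 3^{2}\right) = \left(-47 + 0\right) \left(15 - 27\right) = - 47 \left(15 - 27\right) = \left(-47\right) \left(-12\right) = 564$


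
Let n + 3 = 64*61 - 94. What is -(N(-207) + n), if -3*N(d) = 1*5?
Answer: -11416/3 ≈ -3805.3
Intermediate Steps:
N(d) = -5/3
n = 3807 (n = -3 + (64*61 - 94) = -3 + (3904 - 94) = -3 + 3810 = 3807)
-(N(-207) + n) = -(-5/3 + 3807) = -1*11416/3 = -11416/3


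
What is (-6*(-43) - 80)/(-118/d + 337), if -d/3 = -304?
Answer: 81168/153613 ≈ 0.52839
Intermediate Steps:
d = 912 (d = -3*(-304) = 912)
(-6*(-43) - 80)/(-118/d + 337) = (-6*(-43) - 80)/(-118/912 + 337) = (258 - 80)/(-118*1/912 + 337) = 178/(-59/456 + 337) = 178/(153613/456) = 178*(456/153613) = 81168/153613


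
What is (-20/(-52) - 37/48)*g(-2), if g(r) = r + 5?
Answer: -241/208 ≈ -1.1587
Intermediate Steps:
g(r) = 5 + r
(-20/(-52) - 37/48)*g(-2) = (-20/(-52) - 37/48)*(5 - 2) = (-20*(-1/52) - 37*1/48)*3 = (5/13 - 37/48)*3 = -241/624*3 = -241/208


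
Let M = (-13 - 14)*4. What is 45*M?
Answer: -4860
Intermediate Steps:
M = -108 (M = -27*4 = -108)
45*M = 45*(-108) = -4860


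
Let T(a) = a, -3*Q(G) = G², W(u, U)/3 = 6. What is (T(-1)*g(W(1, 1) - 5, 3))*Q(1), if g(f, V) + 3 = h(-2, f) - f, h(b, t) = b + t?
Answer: -5/3 ≈ -1.6667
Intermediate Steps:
W(u, U) = 18 (W(u, U) = 3*6 = 18)
Q(G) = -G²/3
g(f, V) = -5 (g(f, V) = -3 + ((-2 + f) - f) = -3 - 2 = -5)
(T(-1)*g(W(1, 1) - 5, 3))*Q(1) = (-1*(-5))*(-⅓*1²) = 5*(-⅓*1) = 5*(-⅓) = -5/3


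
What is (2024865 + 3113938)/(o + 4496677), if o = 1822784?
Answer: 5138803/6319461 ≈ 0.81317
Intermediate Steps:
(2024865 + 3113938)/(o + 4496677) = (2024865 + 3113938)/(1822784 + 4496677) = 5138803/6319461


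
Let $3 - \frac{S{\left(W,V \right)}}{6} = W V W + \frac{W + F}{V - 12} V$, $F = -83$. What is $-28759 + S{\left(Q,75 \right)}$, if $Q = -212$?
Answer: $- \frac{141760037}{7} \approx -2.0251 \cdot 10^{7}$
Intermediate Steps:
$S{\left(W,V \right)} = 18 - 6 V W^{2} - \frac{6 V \left(-83 + W\right)}{-12 + V}$ ($S{\left(W,V \right)} = 18 - 6 \left(W V W + \frac{W - 83}{V - 12} V\right) = 18 - 6 \left(V W W + \frac{-83 + W}{-12 + V} V\right) = 18 - 6 \left(V W^{2} + \frac{-83 + W}{-12 + V} V\right) = 18 - 6 \left(V W^{2} + \frac{V \left(-83 + W\right)}{-12 + V}\right) = 18 - \left(6 V W^{2} + \frac{6 V \left(-83 + W\right)}{-12 + V}\right) = 18 - 6 V W^{2} - \frac{6 V \left(-83 + W\right)}{-12 + V}$)
$-28759 + S{\left(Q,75 \right)} = -28759 + \frac{6 \left(-36 + 86 \cdot 75 - 75 \left(-212\right) - 75^{2} \left(-212\right)^{2} + 12 \cdot 75 \left(-212\right)^{2}\right)}{-12 + 75} = -28759 + \frac{6 \left(-36 + 6450 + 15900 - 5625 \cdot 44944 + 12 \cdot 75 \cdot 44944\right)}{63} = -28759 + 6 \cdot \frac{1}{63} \left(-36 + 6450 + 15900 - 252810000 + 40449600\right) = -28759 + 6 \cdot \frac{1}{63} \left(-212338086\right) = -28759 - \frac{141558724}{7} = - \frac{141760037}{7}$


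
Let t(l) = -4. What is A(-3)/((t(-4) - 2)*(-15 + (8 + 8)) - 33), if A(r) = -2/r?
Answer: -2/117 ≈ -0.017094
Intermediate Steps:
A(-3)/((t(-4) - 2)*(-15 + (8 + 8)) - 33) = (-2/(-3))/((-4 - 2)*(-15 + (8 + 8)) - 33) = (-2*(-⅓))/(-6*(-15 + 16) - 33) = (⅔)/(-6*1 - 33) = (⅔)/(-6 - 33) = (⅔)/(-39) = -1/39*⅔ = -2/117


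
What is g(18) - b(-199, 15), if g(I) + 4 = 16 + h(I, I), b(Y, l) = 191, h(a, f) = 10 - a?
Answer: -187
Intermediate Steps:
g(I) = 22 - I (g(I) = -4 + (16 + (10 - I)) = -4 + (26 - I) = 22 - I)
g(18) - b(-199, 15) = (22 - 1*18) - 1*191 = (22 - 18) - 191 = 4 - 191 = -187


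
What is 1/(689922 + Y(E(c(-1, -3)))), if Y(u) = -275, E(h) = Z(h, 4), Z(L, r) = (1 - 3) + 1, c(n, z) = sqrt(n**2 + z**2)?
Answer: 1/689647 ≈ 1.4500e-6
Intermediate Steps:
Z(L, r) = -1 (Z(L, r) = -2 + 1 = -1)
E(h) = -1
1/(689922 + Y(E(c(-1, -3)))) = 1/(689922 - 275) = 1/689647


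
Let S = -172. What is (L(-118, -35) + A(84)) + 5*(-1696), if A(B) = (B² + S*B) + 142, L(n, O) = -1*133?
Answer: -15863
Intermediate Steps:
L(n, O) = -133
A(B) = 142 + B² - 172*B (A(B) = (B² - 172*B) + 142 = 142 + B² - 172*B)
(L(-118, -35) + A(84)) + 5*(-1696) = (-133 + (142 + 84² - 172*84)) + 5*(-1696) = (-133 + (142 + 7056 - 14448)) - 8480 = (-133 - 7250) - 8480 = -7383 - 8480 = -15863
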